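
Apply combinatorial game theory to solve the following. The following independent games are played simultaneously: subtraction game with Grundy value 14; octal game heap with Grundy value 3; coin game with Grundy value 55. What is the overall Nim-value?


By the Sprague-Grundy theorem, the Grundy value of a sum of games is the XOR of individual Grundy values.
subtraction game: Grundy value = 14. Running XOR: 0 XOR 14 = 14
octal game heap: Grundy value = 3. Running XOR: 14 XOR 3 = 13
coin game: Grundy value = 55. Running XOR: 13 XOR 55 = 58
The combined Grundy value is 58.

58


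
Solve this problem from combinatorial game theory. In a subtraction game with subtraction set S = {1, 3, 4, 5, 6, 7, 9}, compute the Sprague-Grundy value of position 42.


The subtraction set is S = {1, 3, 4, 5, 6, 7, 9}.
G(k) = mex{ G(k - s) : s in S, s <= k }. We compute iteratively: G(0) = 0.
G(1) = mex({0}) = 1
G(2) = mex({1}) = 0
G(3) = mex({0}) = 1
G(4) = mex({0, 1}) = 2
G(5) = mex({0, 1, 2}) = 3
G(6) = mex({0, 1, 3}) = 2
G(7) = mex({0, 1, 2}) = 3
G(8) = mex({0, 1, 2, 3}) = 4
G(9) = mex({0, 1, 2, 3, 4}) = 5
G(10) = mex({1, 2, 3, 5}) = 0
G(11) = mex({0, 2, 3, 4}) = 1
G(12) = mex({1, 2, 3, 4, 5}) = 0
G(13) = mex({0, 2, 3, 4, 5}) = 1
G(14) = mex({0, 1, 3, 4, 5}) = 2
G(15) = mex({0, 1, 2, 4, 5}) = 3
G(16) = mex({0, 1, 3, 5}) = 2
G(17) = mex({0, 1, 2, 4}) = 3
G(18) = mex({0, 1, 2, 3, 5}) = 4
Observe that G(10)..G(18) = 0, 1, 0, 1, 2, 3, 2, 3, 4 repeats G(0)..G(8) = 0, 1, 0, 1, 2, 3, 2, 3, 4.
For k >= max(S) = 9, G(k) is determined by the previous 9 values G(k-9)..G(k-1); a window of 9 consecutive values has recurred shifted by 10, so by induction G(k + 10) = G(k) for all k >= 0: the sequence is periodic from the start with period 10.
One period: G(0..9) = 0, 1, 0, 1, 2, 3, 2, 3, 4, 5.
42 mod 10 = 2, so G(42) = G(2) = 0.

0


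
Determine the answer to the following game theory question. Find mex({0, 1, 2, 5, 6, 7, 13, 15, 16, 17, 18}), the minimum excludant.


Set = {0, 1, 2, 5, 6, 7, 13, 15, 16, 17, 18}
0 is in the set.
1 is in the set.
2 is in the set.
3 is NOT in the set. This is the mex.
mex = 3

3


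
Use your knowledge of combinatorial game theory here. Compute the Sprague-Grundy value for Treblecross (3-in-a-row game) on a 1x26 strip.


Treblecross: place X on empty cells; 3-in-a-row wins.
Playing within two cells of an existing X lets the opponent win at once, so sensible play treats the cells i-2..i+2 around each X as dead. The player left with no safe cell loses, so this is a normal-play take-away game on strips of safe cells.
Placing X at cell i (0-indexed) of a strip of k safe cells leaves independent strips of sizes max(0, i-2) and max(0, k-i-3). Hence G(k) = mex{ G(max(0,i-2)) XOR G(max(0,k-i-3)) : 0 <= i < k }, with G(0) = 0.
G(1): splits (0,0):0^0=0 -> mex({0}) = 1
G(2): splits (0,0):0^0=0 -> mex({0}) = 1
G(3): splits (0,0):0^0=0 -> mex({0}) = 1
G(4): splits (0,1):0^1=1 (0,0):0^0=0 -> mex({0, 1}) = 2
G(5): splits (0,2):0^1=1 (0,1):0^1=1 (0,0):0^0=0 -> mex({0, 1}) = 2
G(6) = mex({1}) = 0
G(7) = mex({0, 1, 2}) = 3
G(8) = mex({0, 1, 2}) = 3
G(9) = mex({0, 2}) = 1
G(10) = mex({0, 2, 3}) = 1
G(11) = mex({0, 3}) = 1
G(12) = mex({1, 3}) = 0
G(13) = mex({0, 1, 2, 3}) = 4
G(14) = mex({0, 1, 2}) = 3
G(15) = mex({0, 1, 2}) = 3
G(16) = mex({0, 1, 2, 4}) = 3
G(17) = mex({0, 1, 3, 4}) = 2
G(18) = mex({0, 1, 3, 4}) = 2
G(19) = mex({0, 1, 3, 5}) = 2
G(20) = mex({0, 1, 2, 3, 5}) = 4
G(21) = mex({0, 1, 2, 3, 5}) = 4
G(22) = mex({1, 2, 6}) = 0
G(23) = mex({0, 1, 2, 3, 4, 6}) = 5
G(24) = mex({0, 1, 2, 3, 4}) = 5
G(25) = mex({0, 1, 3, 4, 7}) = 2
G(26) = mex({0, 1, 3, 4, 5, 7}) = 2
Therefore G(26) = 2.

2


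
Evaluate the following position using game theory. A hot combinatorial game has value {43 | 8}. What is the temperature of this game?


The game is {43 | 8}, a switch {a | b} with numbers a > b.
Cooling {a | b} by t gives {a - t | b + t}, which stops being hot when a - t = b + t, i.e. at t = (a - b)/2. So the temperature of a switch is (a - b)/2.
Temperature = (Left option - Right option) / 2
= (43 - (8)) / 2
= 35 / 2
= 35/2

35/2


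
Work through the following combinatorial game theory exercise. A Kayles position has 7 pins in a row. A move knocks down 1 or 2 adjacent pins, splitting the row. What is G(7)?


Kayles: a move removes 1 or 2 adjacent pins from a contiguous row.
Removing pins from a row of k leaves two independent rows (a, b) with a + b = k - 1 (one pin) or a + b = k - 2 (two pins); an end removal gives a = 0.
By Sprague-Grundy, G(k) = mex{ G(a) XOR G(b) } over all these splits. G(0) = 0.
G(1): splits (0,0):0^0=0 -> mex({0}) = 1
G(2): splits (0,1):0^1=1 (0,0):0^0=0 -> mex({0, 1}) = 2
G(3): splits (0,2):0^2=2 (1,1):1^1=0 (0,1):0^1=1 -> mex({0, 1, 2}) = 3
G(4): splits (0,3):0^3=3 (1,2):1^2=3 (0,2):0^2=2 (1,1):1^1=0 -> mex({0, 2, 3}) = 1
G(5): splits (0,4):0^1=1 (1,3):1^3=2 (2,2):2^2=0 (0,3):0^3=3 (1,2):1^2=3 -> mex({0, 1, 2, 3}) = 4
G(6) = mex({0, 1, 2, 4}) = 3
G(7) = mex({0, 1, 3, 4, 5}) = 2
Therefore G(7) = 2.

2


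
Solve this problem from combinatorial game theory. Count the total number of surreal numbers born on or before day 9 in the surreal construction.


Day 0: {|} = 0 is born. Count = 1.
Day n: the number of surreal numbers born by day n is 2^(n+1) - 1.
By day 0: 2^1 - 1 = 1
By day 1: 2^2 - 1 = 3
By day 2: 2^3 - 1 = 7
By day 3: 2^4 - 1 = 15
By day 4: 2^5 - 1 = 31
By day 5: 2^6 - 1 = 63
By day 6: 2^7 - 1 = 127
By day 7: 2^8 - 1 = 255
By day 8: 2^9 - 1 = 511
By day 9: 2^10 - 1 = 1023
By day 9: 1023 surreal numbers.

1023


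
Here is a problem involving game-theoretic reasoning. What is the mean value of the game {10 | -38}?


Game = {10 | -38}, a switch {a | b} with numbers a > b.
Its thermograph has left wall a - t and right wall b + t, which meet at t = (a - b)/2, where both equal (a + b)/2. So the mast (mean value) is at (a + b)/2.
Mean = (10 + (-38))/2 = -28/2 = -14

-14


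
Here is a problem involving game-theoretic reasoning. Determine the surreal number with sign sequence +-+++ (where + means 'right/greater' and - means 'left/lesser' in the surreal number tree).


Sign expansion: +-+++
Rule: track bounds (lo, hi), initially (-inf, +inf). On '+', the current value becomes lo and we move to the simplest number in (value, hi): value + 1 if hi = +inf, otherwise the midpoint (value + hi)/2. On '-', the current value becomes hi and we move to value - 1 if lo = -inf, otherwise the midpoint (lo + value)/2.
Start at 0.
Step 1: sign = +, move right. Bounds: (0, +inf). Value = 1
Step 2: sign = -, move left. Bounds: (0, 1). Value = 1/2
Step 3: sign = +, move right. Bounds: (1/2, 1). Value = 3/4
Step 4: sign = +, move right. Bounds: (3/4, 1). Value = 7/8
Step 5: sign = +, move right. Bounds: (7/8, 1). Value = 15/16
The surreal number with sign expansion +-+++ is 15/16.

15/16


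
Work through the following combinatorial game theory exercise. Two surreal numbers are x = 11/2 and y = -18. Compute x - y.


x = 11/2, y = -18
Converting to common denominator: 2
x = 11/2, y = -36/2
x - y = 11/2 - -18 = 47/2

47/2


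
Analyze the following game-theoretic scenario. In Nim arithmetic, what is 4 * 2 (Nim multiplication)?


Nim multiplication is bilinear over XOR: (u XOR v) * w = (u*w) XOR (v*w).
So we split each operand into its bit components and XOR the pairwise Nim products.
4 = 4 (as XOR of powers of 2).
2 = 2 (as XOR of powers of 2).
Using the standard Nim-product table on single bits:
  2*2 = 3,   2*4 = 8,   2*8 = 12,
  4*4 = 6,   4*8 = 11,  8*8 = 13,
and  1*x = x (identity), k*l = l*k (commutative).
Pairwise Nim products:
  4 * 2 = 8
XOR them: 8 = 8.
Result: 4 * 2 = 8 (in Nim).

8


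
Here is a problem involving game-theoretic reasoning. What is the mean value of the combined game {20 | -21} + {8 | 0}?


G1 = {20 | -21}, G2 = {8 | 0}
Each is a switch {a | b} with numbers a > b; its mean value is (a + b)/2, and mean value is additive over game sums: m(G1 + G2) = m(G1) + m(G2).
Mean of G1 = (20 + (-21))/2 = -1/2 = -1/2
Mean of G2 = (8 + (0))/2 = 8/2 = 4
Mean of G1 + G2 = -1/2 + 4 = 7/2

7/2


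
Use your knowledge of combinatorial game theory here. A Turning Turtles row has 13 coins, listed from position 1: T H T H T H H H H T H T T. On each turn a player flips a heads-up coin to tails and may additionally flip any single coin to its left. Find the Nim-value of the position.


Coins: T H T H T H H H H T H T T
Key fact: a single head at position k behaves exactly like a Nim heap of size k (turning it to T and optionally flipping a coin at j < k corresponds to moving the heap from k to j, or to 0), and heads combine as a disjunctive sum (two heads at the same place would cancel, matching j XOR j = 0). So the Nim-value is the XOR of the 1-indexed positions of the heads.
Face-up positions (1-indexed): [2, 4, 6, 7, 8, 9, 11]
XOR 0 with 2: 0 XOR 2 = 2
XOR 2 with 4: 2 XOR 4 = 6
XOR 6 with 6: 6 XOR 6 = 0
XOR 0 with 7: 0 XOR 7 = 7
XOR 7 with 8: 7 XOR 8 = 15
XOR 15 with 9: 15 XOR 9 = 6
XOR 6 with 11: 6 XOR 11 = 13
Nim-value = 13

13


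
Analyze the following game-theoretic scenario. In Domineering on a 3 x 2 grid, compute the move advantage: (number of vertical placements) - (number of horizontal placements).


Board is 3 x 2 (rows x cols).
Left (vertical) placements: (rows-1) * cols = 2 * 2 = 4
Right (horizontal) placements: rows * (cols-1) = 3 * 1 = 3
Advantage = Left - Right = 4 - 3 = 1

1


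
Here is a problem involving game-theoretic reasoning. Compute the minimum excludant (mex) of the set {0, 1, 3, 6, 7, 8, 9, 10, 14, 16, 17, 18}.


Set = {0, 1, 3, 6, 7, 8, 9, 10, 14, 16, 17, 18}
0 is in the set.
1 is in the set.
2 is NOT in the set. This is the mex.
mex = 2

2


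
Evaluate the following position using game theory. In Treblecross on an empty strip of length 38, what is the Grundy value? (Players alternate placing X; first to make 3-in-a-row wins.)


Treblecross: place X on empty cells; 3-in-a-row wins.
Playing within two cells of an existing X lets the opponent win at once, so sensible play treats the cells i-2..i+2 around each X as dead. The player left with no safe cell loses, so this is a normal-play take-away game on strips of safe cells.
Placing X at cell i (0-indexed) of a strip of k safe cells leaves independent strips of sizes max(0, i-2) and max(0, k-i-3). Hence G(k) = mex{ G(max(0,i-2)) XOR G(max(0,k-i-3)) : 0 <= i < k }, with G(0) = 0.
G(1): splits (0,0):0^0=0 -> mex({0}) = 1
G(2): splits (0,0):0^0=0 -> mex({0}) = 1
G(3): splits (0,0):0^0=0 -> mex({0}) = 1
G(4): splits (0,1):0^1=1 (0,0):0^0=0 -> mex({0, 1}) = 2
G(5): splits (0,2):0^1=1 (0,1):0^1=1 (0,0):0^0=0 -> mex({0, 1}) = 2
G(6) = mex({1}) = 0
G(7) = mex({0, 1, 2}) = 3
G(8) = mex({0, 1, 2}) = 3
G(9) = mex({0, 2}) = 1
G(10) = mex({0, 2, 3}) = 1
G(11) = mex({0, 3}) = 1
G(12) = mex({1, 3}) = 0
G(13) = mex({0, 1, 2, 3}) = 4
G(14) = mex({0, 1, 2}) = 3
G(15) = mex({0, 1, 2}) = 3
G(16) = mex({0, 1, 2, 4}) = 3
G(17) = mex({0, 1, 3, 4}) = 2
G(18) = mex({0, 1, 3, 4}) = 2
G(19) = mex({0, 1, 3, 5}) = 2
G(20) = mex({0, 1, 2, 3, 5}) = 4
G(21) = mex({0, 1, 2, 3, 5}) = 4
G(22) = mex({1, 2, 6}) = 0
G(23) = mex({0, 1, 2, 3, 4, 6}) = 5
G(24) = mex({0, 1, 2, 3, 4}) = 5
G(25) = mex({0, 1, 3, 4, 7}) = 2
G(26) = mex({0, 1, 3, 4, 5, 7}) = 2
G(27) = mex({0, 1, 3, 5}) = 2
G(28) = mex({0, 1, 2, 5}) = 3
G(29) = mex({0, 1, 2, 4, 5, 6}) = 3
G(30) = mex({1, 2, 4, 6}) = 0
G(31) = mex({0, 1, 2, 3, 4, 6}) = 5
G(32) = mex({1, 2, 3, 4, 7}) = 0
G(33) = mex({0, 3, 7}) = 1
G(34) = mex({0, 2, 3, 5, 7}) = 1
G(35) = mex({0, 2, 3, 5, 6}) = 1
G(36) = mex({0, 1, 2, 5, 6}) = 3
G(37) = mex({0, 1, 2, 4, 5, 6}) = 3
G(38) = mex({0, 1, 2, 4}) = 3
Therefore G(38) = 3.

3


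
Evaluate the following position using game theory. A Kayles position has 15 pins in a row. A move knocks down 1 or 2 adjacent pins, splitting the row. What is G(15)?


Kayles: a move removes 1 or 2 adjacent pins from a contiguous row.
Removing pins from a row of k leaves two independent rows (a, b) with a + b = k - 1 (one pin) or a + b = k - 2 (two pins); an end removal gives a = 0.
By Sprague-Grundy, G(k) = mex{ G(a) XOR G(b) } over all these splits. G(0) = 0.
G(1): splits (0,0):0^0=0 -> mex({0}) = 1
G(2): splits (0,1):0^1=1 (0,0):0^0=0 -> mex({0, 1}) = 2
G(3): splits (0,2):0^2=2 (1,1):1^1=0 (0,1):0^1=1 -> mex({0, 1, 2}) = 3
G(4): splits (0,3):0^3=3 (1,2):1^2=3 (0,2):0^2=2 (1,1):1^1=0 -> mex({0, 2, 3}) = 1
G(5): splits (0,4):0^1=1 (1,3):1^3=2 (2,2):2^2=0 (0,3):0^3=3 (1,2):1^2=3 -> mex({0, 1, 2, 3}) = 4
G(6) = mex({0, 1, 2, 4}) = 3
G(7) = mex({0, 1, 3, 4, 5}) = 2
G(8) = mex({0, 2, 3, 5, 6}) = 1
G(9) = mex({0, 1, 2, 3, 6, 7}) = 4
G(10) = mex({0, 1, 3, 4, 5, 7}) = 2
G(11) = mex({0, 1, 2, 3, 4, 5}) = 6
G(12) = mex({0, 1, 2, 3, 5, 6, 7}) = 4
G(13) = mex({0, 2, 3, 4, 6, 7}) = 1
G(14) = mex({0, 1, 4, 5, 6, 7}) = 2
G(15) = mex({0, 1, 2, 3, 4, 5, 6}) = 7
Therefore G(15) = 7.

7


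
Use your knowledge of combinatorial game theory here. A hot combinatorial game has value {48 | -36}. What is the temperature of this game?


The game is {48 | -36}, a switch {a | b} with numbers a > b.
Cooling {a | b} by t gives {a - t | b + t}, which stops being hot when a - t = b + t, i.e. at t = (a - b)/2. So the temperature of a switch is (a - b)/2.
Temperature = (Left option - Right option) / 2
= (48 - (-36)) / 2
= 84 / 2
= 42

42


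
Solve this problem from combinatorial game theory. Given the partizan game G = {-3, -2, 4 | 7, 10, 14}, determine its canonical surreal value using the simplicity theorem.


Left options: {-3, -2, 4}, max = 4
Right options: {7, 10, 14}, min = 7
All options are numbers and max(Left) < min(Right), so by the simplicity theorem the value is the simplest (earliest-born) number strictly between 4 and 7.
Integers 5 through 6 all lie strictly between 4 and 7.
Among integers, the simplest (lowest birthday = smallest |n|; 0 is born on day 0, +-n on day n) is 5.
No non-integer in the interval can be simpler: if x is a non-integer in the interval, then floor(x) or ceil(x) also lies in the interval (the interval contains an integer), and both are proper prefixes of x's sign expansion, i.e. born earlier. So the game value is 5.
Game value = 5

5


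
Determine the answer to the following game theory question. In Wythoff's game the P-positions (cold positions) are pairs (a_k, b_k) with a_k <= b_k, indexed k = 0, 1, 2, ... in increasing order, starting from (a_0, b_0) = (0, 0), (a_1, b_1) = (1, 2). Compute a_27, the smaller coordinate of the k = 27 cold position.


By Wythoff's theorem, a_k = floor(k * phi) and b_k = floor(k * phi^2) = a_k + k, where phi = (1 + sqrt(5))/2 is the golden ratio.
phi = (1 + sqrt(5))/2 = 1.618034
k = 27
k * phi = 27 * 1.618034 = 43.686918
a_27 = floor(k * phi) = 43

43


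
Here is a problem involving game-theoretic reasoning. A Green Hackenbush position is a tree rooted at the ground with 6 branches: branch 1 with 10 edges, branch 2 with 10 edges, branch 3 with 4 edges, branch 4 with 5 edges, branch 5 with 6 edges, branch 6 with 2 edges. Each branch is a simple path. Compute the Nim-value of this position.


The tree has 6 branches from the ground vertex.
In Green Hackenbush, the Nim-value of a simple path of length k is k.
Branch 1: length 10, Nim-value = 10
Branch 2: length 10, Nim-value = 10
Branch 3: length 4, Nim-value = 4
Branch 4: length 5, Nim-value = 5
Branch 5: length 6, Nim-value = 6
Branch 6: length 2, Nim-value = 2
Total Nim-value = XOR of all branch values:
0 XOR 10 = 10
10 XOR 10 = 0
0 XOR 4 = 4
4 XOR 5 = 1
1 XOR 6 = 7
7 XOR 2 = 5
Nim-value of the tree = 5

5


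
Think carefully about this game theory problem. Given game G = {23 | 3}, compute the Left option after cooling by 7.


Original game: {23 | 3} (a switch {a | b} with a > b).
Cooling by t (for t below the temperature (a - b)/2 = 10) taxes each move by t: {a | b} cooled by t is {a - t | b + t}.
Cooling amount: t = 7
Cooled Left option: 23 - 7 = 16
Cooled Right option: 3 + 7 = 10
Cooled game: {16 | 10}
Left option = 16

16


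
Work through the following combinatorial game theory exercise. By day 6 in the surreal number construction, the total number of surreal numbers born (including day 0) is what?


Day 0: {|} = 0 is born. Count = 1.
Day n: the number of surreal numbers born by day n is 2^(n+1) - 1.
By day 0: 2^1 - 1 = 1
By day 1: 2^2 - 1 = 3
By day 2: 2^3 - 1 = 7
By day 3: 2^4 - 1 = 15
By day 4: 2^5 - 1 = 31
By day 5: 2^6 - 1 = 63
By day 6: 2^7 - 1 = 127
By day 6: 127 surreal numbers.

127


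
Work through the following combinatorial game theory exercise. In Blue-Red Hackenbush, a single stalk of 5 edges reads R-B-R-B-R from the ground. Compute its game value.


Edges (from ground): R-B-R-B-R
By Berlekamp's sign-expansion rule, a Blue-Red Hackenbush stalk has the value of the surreal number whose sign sequence is the edge sequence with B -> + and R -> -.
Sign sequence: -+-+-
Trace the sign expansion in the surreal number tree, starting from 0:
Edge 1: R (sign -) -> bounds (-inf, 0), value = -1
Edge 2: B (sign +) -> bounds (-1, 0), value = -1/2
Edge 3: R (sign -) -> bounds (-1, -1/2), value = -3/4
Edge 4: B (sign +) -> bounds (-3/4, -1/2), value = -5/8
Edge 5: R (sign -) -> bounds (-3/4, -5/8), value = -11/16
Game value = -11/16

-11/16


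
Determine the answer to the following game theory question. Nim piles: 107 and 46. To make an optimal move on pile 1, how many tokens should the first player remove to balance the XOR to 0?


Piles: 107 and 46
Current XOR: 107 XOR 46 = 69 (non-zero, so this is an N-position).
To make the XOR zero, we need to find a move that balances the piles.
For pile 1 (size 107): target = 107 XOR 69 = 46
We reduce pile 1 from 107 to 46.
Tokens removed: 107 - 46 = 61
Verification: 46 XOR 46 = 0

61


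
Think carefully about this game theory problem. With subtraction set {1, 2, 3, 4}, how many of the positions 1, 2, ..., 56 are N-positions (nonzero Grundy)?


Subtraction set S = {1, 2, 3, 4}, so G(n) = n mod 5.
G(n) = 0 when n is a multiple of 5.
Multiples of 5 in [1, 56]: 11
N-positions (nonzero Grundy) = 56 - 11 = 45

45


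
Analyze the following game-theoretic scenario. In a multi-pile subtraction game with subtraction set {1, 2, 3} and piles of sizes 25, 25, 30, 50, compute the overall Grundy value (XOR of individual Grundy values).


Subtraction set: {1, 2, 3}
For this subtraction set, G(n) = n mod 4 (period = max + 1 = 4).
Pile 1 (size 25): G(25) = 25 mod 4 = 1
Pile 2 (size 25): G(25) = 25 mod 4 = 1
Pile 3 (size 30): G(30) = 30 mod 4 = 2
Pile 4 (size 50): G(50) = 50 mod 4 = 2
Total Grundy value = XOR of all: 1 XOR 1 XOR 2 XOR 2 = 0

0


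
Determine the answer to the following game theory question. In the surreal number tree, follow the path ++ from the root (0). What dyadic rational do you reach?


Sign expansion: ++
Rule: track bounds (lo, hi), initially (-inf, +inf). On '+', the current value becomes lo and we move to the simplest number in (value, hi): value + 1 if hi = +inf, otherwise the midpoint (value + hi)/2. On '-', the current value becomes hi and we move to value - 1 if lo = -inf, otherwise the midpoint (lo + value)/2.
Start at 0.
Step 1: sign = +, move right. Bounds: (0, +inf). Value = 1
Step 2: sign = +, move right. Bounds: (1, +inf). Value = 2
The surreal number with sign expansion ++ is 2.

2


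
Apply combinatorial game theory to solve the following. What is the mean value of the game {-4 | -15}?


Game = {-4 | -15}, a switch {a | b} with numbers a > b.
Its thermograph has left wall a - t and right wall b + t, which meet at t = (a - b)/2, where both equal (a + b)/2. So the mast (mean value) is at (a + b)/2.
Mean = (-4 + (-15))/2 = -19/2 = -19/2

-19/2


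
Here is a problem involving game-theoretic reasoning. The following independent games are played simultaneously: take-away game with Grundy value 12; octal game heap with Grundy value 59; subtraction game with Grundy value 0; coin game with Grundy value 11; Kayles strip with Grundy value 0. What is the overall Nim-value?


By the Sprague-Grundy theorem, the Grundy value of a sum of games is the XOR of individual Grundy values.
take-away game: Grundy value = 12. Running XOR: 0 XOR 12 = 12
octal game heap: Grundy value = 59. Running XOR: 12 XOR 59 = 55
subtraction game: Grundy value = 0. Running XOR: 55 XOR 0 = 55
coin game: Grundy value = 11. Running XOR: 55 XOR 11 = 60
Kayles strip: Grundy value = 0. Running XOR: 60 XOR 0 = 60
The combined Grundy value is 60.

60


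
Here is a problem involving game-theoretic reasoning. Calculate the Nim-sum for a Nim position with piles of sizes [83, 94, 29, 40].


We need the XOR (exclusive or) of all pile sizes.
After XOR-ing pile 1 (size 83): 0 XOR 83 = 83
After XOR-ing pile 2 (size 94): 83 XOR 94 = 13
After XOR-ing pile 3 (size 29): 13 XOR 29 = 16
After XOR-ing pile 4 (size 40): 16 XOR 40 = 56
The Nim-value of this position is 56.

56


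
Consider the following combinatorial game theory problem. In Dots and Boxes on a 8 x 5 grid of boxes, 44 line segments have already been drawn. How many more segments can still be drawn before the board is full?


Grid: 8 x 5 boxes, i.e. 9 rows and 6 columns of dots.
Horizontal edges: (rows + 1) * cols = 9 * 5 = 45
Vertical edges: rows * (cols + 1) = 8 * 6 = 48
Total edges: 45 + 48 = 93
Edges drawn: 44
Remaining: 93 - 44 = 49

49


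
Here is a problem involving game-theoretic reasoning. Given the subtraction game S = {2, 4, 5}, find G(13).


The subtraction set is S = {2, 4, 5}.
G(k) = mex{ G(k - s) : s in S, s <= k }. We compute iteratively: G(0) = 0.
G(1) = mex({}) = 0
G(2) = mex({0}) = 1
G(3) = mex({0}) = 1
G(4) = mex({0, 1}) = 2
G(5) = mex({0, 1}) = 2
G(6) = mex({0, 1, 2}) = 3
G(7) = mex({1, 2}) = 0
G(8) = mex({1, 2, 3}) = 0
G(9) = mex({0, 2}) = 1
G(10) = mex({0, 2, 3}) = 1
G(11) = mex({0, 1, 3}) = 2
Observe that G(7)..G(11) = 0, 0, 1, 1, 2 repeats G(0)..G(4) = 0, 0, 1, 1, 2.
For k >= max(S) = 5, G(k) is determined by the previous 5 values G(k-5)..G(k-1); a window of 5 consecutive values has recurred shifted by 7, so by induction G(k + 7) = G(k) for all k >= 0: the sequence is periodic from the start with period 7.
One period: G(0..6) = 0, 0, 1, 1, 2, 2, 3.
13 mod 7 = 6, so G(13) = G(6) = 3.

3


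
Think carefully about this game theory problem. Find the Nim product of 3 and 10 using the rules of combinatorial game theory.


Nim multiplication is bilinear over XOR: (u XOR v) * w = (u*w) XOR (v*w).
So we split each operand into its bit components and XOR the pairwise Nim products.
3 = 1 + 2 (as XOR of powers of 2).
10 = 2 + 8 (as XOR of powers of 2).
Using the standard Nim-product table on single bits:
  2*2 = 3,   2*4 = 8,   2*8 = 12,
  4*4 = 6,   4*8 = 11,  8*8 = 13,
and  1*x = x (identity), k*l = l*k (commutative).
Pairwise Nim products:
  1 * 2 = 2
  1 * 8 = 8
  2 * 2 = 3
  2 * 8 = 12
XOR them: 2 XOR 8 XOR 3 XOR 12 = 5.
Result: 3 * 10 = 5 (in Nim).

5


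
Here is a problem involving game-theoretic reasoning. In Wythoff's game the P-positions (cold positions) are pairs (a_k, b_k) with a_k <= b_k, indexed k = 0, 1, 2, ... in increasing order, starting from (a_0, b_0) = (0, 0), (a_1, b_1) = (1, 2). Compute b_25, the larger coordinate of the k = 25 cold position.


By Wythoff's theorem, a_k = floor(k * phi) and b_k = floor(k * phi^2) = a_k + k, where phi = (1 + sqrt(5))/2 is the golden ratio.
phi = (1 + sqrt(5))/2 = 1.618034
phi^2 = phi + 1 = 2.618034
k = 25
k * phi^2 = 25 * 2.618034 = 65.450850
b_25 = floor(k * phi^2) = 65 (check: a_25 + k = 40 + 25 = 65)

65


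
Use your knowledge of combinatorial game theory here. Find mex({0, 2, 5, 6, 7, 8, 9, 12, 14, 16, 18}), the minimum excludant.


Set = {0, 2, 5, 6, 7, 8, 9, 12, 14, 16, 18}
0 is in the set.
1 is NOT in the set. This is the mex.
mex = 1

1


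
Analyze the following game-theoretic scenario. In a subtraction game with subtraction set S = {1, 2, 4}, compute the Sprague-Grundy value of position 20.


The subtraction set is S = {1, 2, 4}.
G(k) = mex{ G(k - s) : s in S, s <= k }. We compute iteratively: G(0) = 0.
G(1) = mex({0}) = 1
G(2) = mex({0, 1}) = 2
G(3) = mex({1, 2}) = 0
G(4) = mex({0, 2}) = 1
G(5) = mex({0, 1}) = 2
G(6) = mex({1, 2}) = 0
Observe that G(3)..G(6) = 0, 1, 2, 0 repeats G(0)..G(3) = 0, 1, 2, 0.
For k >= max(S) = 4, G(k) is determined by the previous 4 values G(k-4)..G(k-1); a window of 4 consecutive values has recurred shifted by 3, so by induction G(k + 3) = G(k) for all k >= 0: the sequence is periodic from the start with period 3.
One period: G(0..2) = 0, 1, 2.
20 mod 3 = 2, so G(20) = G(2) = 2.

2


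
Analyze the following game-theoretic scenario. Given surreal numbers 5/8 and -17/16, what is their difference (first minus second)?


x = 5/8, y = -17/16
Converting to common denominator: 16
x = 10/16, y = -17/16
x - y = 5/8 - -17/16 = 27/16

27/16


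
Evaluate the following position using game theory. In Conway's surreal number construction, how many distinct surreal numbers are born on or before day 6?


Day 0: {|} = 0 is born. Count = 1.
Day n: the number of surreal numbers born by day n is 2^(n+1) - 1.
By day 0: 2^1 - 1 = 1
By day 1: 2^2 - 1 = 3
By day 2: 2^3 - 1 = 7
By day 3: 2^4 - 1 = 15
By day 4: 2^5 - 1 = 31
By day 5: 2^6 - 1 = 63
By day 6: 2^7 - 1 = 127
By day 6: 127 surreal numbers.

127


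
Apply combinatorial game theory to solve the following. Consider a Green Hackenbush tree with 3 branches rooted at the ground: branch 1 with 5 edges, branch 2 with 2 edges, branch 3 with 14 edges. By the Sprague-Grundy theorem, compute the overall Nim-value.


The tree has 3 branches from the ground vertex.
In Green Hackenbush, the Nim-value of a simple path of length k is k.
Branch 1: length 5, Nim-value = 5
Branch 2: length 2, Nim-value = 2
Branch 3: length 14, Nim-value = 14
Total Nim-value = XOR of all branch values:
0 XOR 5 = 5
5 XOR 2 = 7
7 XOR 14 = 9
Nim-value of the tree = 9

9


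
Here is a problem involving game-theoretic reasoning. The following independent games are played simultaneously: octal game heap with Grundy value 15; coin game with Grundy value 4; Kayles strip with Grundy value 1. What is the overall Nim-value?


By the Sprague-Grundy theorem, the Grundy value of a sum of games is the XOR of individual Grundy values.
octal game heap: Grundy value = 15. Running XOR: 0 XOR 15 = 15
coin game: Grundy value = 4. Running XOR: 15 XOR 4 = 11
Kayles strip: Grundy value = 1. Running XOR: 11 XOR 1 = 10
The combined Grundy value is 10.

10


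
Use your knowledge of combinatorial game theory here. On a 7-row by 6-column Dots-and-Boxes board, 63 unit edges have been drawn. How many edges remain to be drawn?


Grid: 7 x 6 boxes, i.e. 8 rows and 7 columns of dots.
Horizontal edges: (rows + 1) * cols = 8 * 6 = 48
Vertical edges: rows * (cols + 1) = 7 * 7 = 49
Total edges: 48 + 49 = 97
Edges drawn: 63
Remaining: 97 - 63 = 34

34


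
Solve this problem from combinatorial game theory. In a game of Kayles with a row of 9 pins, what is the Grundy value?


Kayles: a move removes 1 or 2 adjacent pins from a contiguous row.
Removing pins from a row of k leaves two independent rows (a, b) with a + b = k - 1 (one pin) or a + b = k - 2 (two pins); an end removal gives a = 0.
By Sprague-Grundy, G(k) = mex{ G(a) XOR G(b) } over all these splits. G(0) = 0.
G(1): splits (0,0):0^0=0 -> mex({0}) = 1
G(2): splits (0,1):0^1=1 (0,0):0^0=0 -> mex({0, 1}) = 2
G(3): splits (0,2):0^2=2 (1,1):1^1=0 (0,1):0^1=1 -> mex({0, 1, 2}) = 3
G(4): splits (0,3):0^3=3 (1,2):1^2=3 (0,2):0^2=2 (1,1):1^1=0 -> mex({0, 2, 3}) = 1
G(5): splits (0,4):0^1=1 (1,3):1^3=2 (2,2):2^2=0 (0,3):0^3=3 (1,2):1^2=3 -> mex({0, 1, 2, 3}) = 4
G(6) = mex({0, 1, 2, 4}) = 3
G(7) = mex({0, 1, 3, 4, 5}) = 2
G(8) = mex({0, 2, 3, 5, 6}) = 1
G(9) = mex({0, 1, 2, 3, 6, 7}) = 4
Therefore G(9) = 4.

4


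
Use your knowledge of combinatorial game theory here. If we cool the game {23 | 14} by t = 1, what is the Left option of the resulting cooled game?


Original game: {23 | 14} (a switch {a | b} with a > b).
Cooling by t (for t below the temperature (a - b)/2 = 9/2) taxes each move by t: {a | b} cooled by t is {a - t | b + t}.
Cooling amount: t = 1
Cooled Left option: 23 - 1 = 22
Cooled Right option: 14 + 1 = 15
Cooled game: {22 | 15}
Left option = 22

22


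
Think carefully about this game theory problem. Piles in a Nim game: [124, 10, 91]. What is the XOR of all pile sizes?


We need the XOR (exclusive or) of all pile sizes.
After XOR-ing pile 1 (size 124): 0 XOR 124 = 124
After XOR-ing pile 2 (size 10): 124 XOR 10 = 118
After XOR-ing pile 3 (size 91): 118 XOR 91 = 45
The Nim-value of this position is 45.

45


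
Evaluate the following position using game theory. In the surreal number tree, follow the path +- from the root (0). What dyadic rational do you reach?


Sign expansion: +-
Rule: track bounds (lo, hi), initially (-inf, +inf). On '+', the current value becomes lo and we move to the simplest number in (value, hi): value + 1 if hi = +inf, otherwise the midpoint (value + hi)/2. On '-', the current value becomes hi and we move to value - 1 if lo = -inf, otherwise the midpoint (lo + value)/2.
Start at 0.
Step 1: sign = +, move right. Bounds: (0, +inf). Value = 1
Step 2: sign = -, move left. Bounds: (0, 1). Value = 1/2
The surreal number with sign expansion +- is 1/2.

1/2


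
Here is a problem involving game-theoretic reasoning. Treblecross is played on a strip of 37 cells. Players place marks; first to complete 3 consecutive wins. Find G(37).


Treblecross: place X on empty cells; 3-in-a-row wins.
Playing within two cells of an existing X lets the opponent win at once, so sensible play treats the cells i-2..i+2 around each X as dead. The player left with no safe cell loses, so this is a normal-play take-away game on strips of safe cells.
Placing X at cell i (0-indexed) of a strip of k safe cells leaves independent strips of sizes max(0, i-2) and max(0, k-i-3). Hence G(k) = mex{ G(max(0,i-2)) XOR G(max(0,k-i-3)) : 0 <= i < k }, with G(0) = 0.
G(1): splits (0,0):0^0=0 -> mex({0}) = 1
G(2): splits (0,0):0^0=0 -> mex({0}) = 1
G(3): splits (0,0):0^0=0 -> mex({0}) = 1
G(4): splits (0,1):0^1=1 (0,0):0^0=0 -> mex({0, 1}) = 2
G(5): splits (0,2):0^1=1 (0,1):0^1=1 (0,0):0^0=0 -> mex({0, 1}) = 2
G(6) = mex({1}) = 0
G(7) = mex({0, 1, 2}) = 3
G(8) = mex({0, 1, 2}) = 3
G(9) = mex({0, 2}) = 1
G(10) = mex({0, 2, 3}) = 1
G(11) = mex({0, 3}) = 1
G(12) = mex({1, 3}) = 0
G(13) = mex({0, 1, 2, 3}) = 4
G(14) = mex({0, 1, 2}) = 3
G(15) = mex({0, 1, 2}) = 3
G(16) = mex({0, 1, 2, 4}) = 3
G(17) = mex({0, 1, 3, 4}) = 2
G(18) = mex({0, 1, 3, 4}) = 2
G(19) = mex({0, 1, 3, 5}) = 2
G(20) = mex({0, 1, 2, 3, 5}) = 4
G(21) = mex({0, 1, 2, 3, 5}) = 4
G(22) = mex({1, 2, 6}) = 0
G(23) = mex({0, 1, 2, 3, 4, 6}) = 5
G(24) = mex({0, 1, 2, 3, 4}) = 5
G(25) = mex({0, 1, 3, 4, 7}) = 2
G(26) = mex({0, 1, 3, 4, 5, 7}) = 2
G(27) = mex({0, 1, 3, 5}) = 2
G(28) = mex({0, 1, 2, 5}) = 3
G(29) = mex({0, 1, 2, 4, 5, 6}) = 3
G(30) = mex({1, 2, 4, 6}) = 0
G(31) = mex({0, 1, 2, 3, 4, 6}) = 5
G(32) = mex({1, 2, 3, 4, 7}) = 0
G(33) = mex({0, 3, 7}) = 1
G(34) = mex({0, 2, 3, 5, 7}) = 1
G(35) = mex({0, 2, 3, 5, 6}) = 1
G(36) = mex({0, 1, 2, 5, 6}) = 3
G(37) = mex({0, 1, 2, 4, 5, 6}) = 3
Therefore G(37) = 3.

3


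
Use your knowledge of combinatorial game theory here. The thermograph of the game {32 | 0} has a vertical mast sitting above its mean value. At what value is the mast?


Game = {32 | 0}, a switch {a | b} with numbers a > b.
Its thermograph has left wall a - t and right wall b + t, which meet at t = (a - b)/2, where both equal (a + b)/2. So the mast (mean value) is at (a + b)/2.
Mean = (32 + (0))/2 = 32/2 = 16

16


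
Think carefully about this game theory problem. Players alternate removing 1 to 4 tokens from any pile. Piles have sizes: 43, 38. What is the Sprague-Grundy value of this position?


Subtraction set: {1, 2, 3, 4}
For this subtraction set, G(n) = n mod 5 (period = max + 1 = 5).
Pile 1 (size 43): G(43) = 43 mod 5 = 3
Pile 2 (size 38): G(38) = 38 mod 5 = 3
Total Grundy value = XOR of all: 3 XOR 3 = 0

0


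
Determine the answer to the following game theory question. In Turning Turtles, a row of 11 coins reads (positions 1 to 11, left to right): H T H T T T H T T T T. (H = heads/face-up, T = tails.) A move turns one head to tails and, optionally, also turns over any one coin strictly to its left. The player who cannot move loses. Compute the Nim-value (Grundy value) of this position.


Coins: H T H T T T H T T T T
Key fact: a single head at position k behaves exactly like a Nim heap of size k (turning it to T and optionally flipping a coin at j < k corresponds to moving the heap from k to j, or to 0), and heads combine as a disjunctive sum (two heads at the same place would cancel, matching j XOR j = 0). So the Nim-value is the XOR of the 1-indexed positions of the heads.
Face-up positions (1-indexed): [1, 3, 7]
XOR 0 with 1: 0 XOR 1 = 1
XOR 1 with 3: 1 XOR 3 = 2
XOR 2 with 7: 2 XOR 7 = 5
Nim-value = 5

5


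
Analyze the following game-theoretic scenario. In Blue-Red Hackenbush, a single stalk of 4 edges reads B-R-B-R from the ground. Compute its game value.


Edges (from ground): B-R-B-R
By Berlekamp's sign-expansion rule, a Blue-Red Hackenbush stalk has the value of the surreal number whose sign sequence is the edge sequence with B -> + and R -> -.
Sign sequence: +-+-
Trace the sign expansion in the surreal number tree, starting from 0:
Edge 1: B (sign +) -> bounds (0, +inf), value = 1
Edge 2: R (sign -) -> bounds (0, 1), value = 1/2
Edge 3: B (sign +) -> bounds (1/2, 1), value = 3/4
Edge 4: R (sign -) -> bounds (1/2, 3/4), value = 5/8
Game value = 5/8

5/8


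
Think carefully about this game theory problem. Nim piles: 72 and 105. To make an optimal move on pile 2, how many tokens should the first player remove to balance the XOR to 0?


Piles: 72 and 105
Current XOR: 72 XOR 105 = 33 (non-zero, so this is an N-position).
To make the XOR zero, we need to find a move that balances the piles.
For pile 2 (size 105): target = 105 XOR 33 = 72
We reduce pile 2 from 105 to 72.
Tokens removed: 105 - 72 = 33
Verification: 72 XOR 72 = 0

33


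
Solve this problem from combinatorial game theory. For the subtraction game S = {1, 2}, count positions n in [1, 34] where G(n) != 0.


Subtraction set S = {1, 2}, so G(n) = n mod 3.
G(n) = 0 when n is a multiple of 3.
Multiples of 3 in [1, 34]: 11
N-positions (nonzero Grundy) = 34 - 11 = 23

23


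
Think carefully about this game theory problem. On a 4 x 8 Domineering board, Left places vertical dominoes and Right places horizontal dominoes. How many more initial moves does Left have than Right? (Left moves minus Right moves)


Board is 4 x 8 (rows x cols).
Left (vertical) placements: (rows-1) * cols = 3 * 8 = 24
Right (horizontal) placements: rows * (cols-1) = 4 * 7 = 28
Advantage = Left - Right = 24 - 28 = -4

-4


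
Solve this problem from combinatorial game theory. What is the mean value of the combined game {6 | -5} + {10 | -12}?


G1 = {6 | -5}, G2 = {10 | -12}
Each is a switch {a | b} with numbers a > b; its mean value is (a + b)/2, and mean value is additive over game sums: m(G1 + G2) = m(G1) + m(G2).
Mean of G1 = (6 + (-5))/2 = 1/2 = 1/2
Mean of G2 = (10 + (-12))/2 = -2/2 = -1
Mean of G1 + G2 = 1/2 + -1 = -1/2

-1/2


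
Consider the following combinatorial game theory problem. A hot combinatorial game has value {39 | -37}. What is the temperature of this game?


The game is {39 | -37}, a switch {a | b} with numbers a > b.
Cooling {a | b} by t gives {a - t | b + t}, which stops being hot when a - t = b + t, i.e. at t = (a - b)/2. So the temperature of a switch is (a - b)/2.
Temperature = (Left option - Right option) / 2
= (39 - (-37)) / 2
= 76 / 2
= 38

38


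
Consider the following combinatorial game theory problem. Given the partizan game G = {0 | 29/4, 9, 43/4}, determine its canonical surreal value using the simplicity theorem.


Left options: {0}, max = 0
Right options: {29/4, 9, 43/4}, min = 29/4
All options are numbers and max(Left) < min(Right), so by the simplicity theorem the value is the simplest (earliest-born) number strictly between 0 and 29/4.
Integers 1 through 7 all lie strictly between 0 and 29/4.
Among integers, the simplest (lowest birthday = smallest |n|; 0 is born on day 0, +-n on day n) is 1.
No non-integer in the interval can be simpler: if x is a non-integer in the interval, then floor(x) or ceil(x) also lies in the interval (the interval contains an integer), and both are proper prefixes of x's sign expansion, i.e. born earlier. So the game value is 1.
Game value = 1

1


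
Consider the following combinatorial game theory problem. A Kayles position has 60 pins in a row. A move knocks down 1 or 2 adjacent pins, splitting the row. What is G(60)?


Kayles: a move removes 1 or 2 adjacent pins from a contiguous row.
Removing pins from a row of k leaves two independent rows (a, b) with a + b = k - 1 (one pin) or a + b = k - 2 (two pins); an end removal gives a = 0.
By Sprague-Grundy, G(k) = mex{ G(a) XOR G(b) } over all these splits. G(0) = 0.
G(1): splits (0,0):0^0=0 -> mex({0}) = 1
G(2): splits (0,1):0^1=1 (0,0):0^0=0 -> mex({0, 1}) = 2
G(3): splits (0,2):0^2=2 (1,1):1^1=0 (0,1):0^1=1 -> mex({0, 1, 2}) = 3
G(4): splits (0,3):0^3=3 (1,2):1^2=3 (0,2):0^2=2 (1,1):1^1=0 -> mex({0, 2, 3}) = 1
G(5): splits (0,4):0^1=1 (1,3):1^3=2 (2,2):2^2=0 (0,3):0^3=3 (1,2):1^2=3 -> mex({0, 1, 2, 3}) = 4
G(6) = mex({0, 1, 2, 4}) = 3
G(7) = mex({0, 1, 3, 4, 5}) = 2
G(8) = mex({0, 2, 3, 5, 6}) = 1
G(9) = mex({0, 1, 2, 3, 6, 7}) = 4
G(10) = mex({0, 1, 3, 4, 5, 7}) = 2
G(11) = mex({0, 1, 2, 3, 4, 5}) = 6
G(12) = mex({0, 1, 2, 3, 5, 6, 7}) = 4
G(13) = mex({0, 2, 3, 4, 6, 7}) = 1
G(14) = mex({0, 1, 4, 5, 6, 7}) = 2
G(15) = mex({0, 1, 2, 3, 4, 5, 6}) = 7
G(16) = mex({0, 2, 3, 5, 6, 7}) = 1
G(17) = mex({0, 1, 2, 3, 5, 6, 7}) = 4
G(18) = mex({0, 1, 2, 4, 5, 6}) = 3
G(19) = mex({0, 1, 3, 4, 5, 7}) = 2
G(20) = mex({0, 2, 3, 4, 5, 6, 7}) = 1
G(21) = mex({0, 1, 2, 3, 5, 6, 7}) = 4
G(22) = mex({0, 1, 2, 3, 4, 5, 7}) = 6
G(23) = mex({0, 1, 2, 3, 4, 5, 6}) = 7
G(24) = mex({0, 1, 2, 3, 5, 6, 7}) = 4
G(25) = mex({0, 2, 3, 4, 6, 7}) = 1
G(26) = mex({0, 1, 3, 4, 5, 6, 7}) = 2
G(27) = mex({0, 1, 2, 3, 4, 5, 6, 7}) = 8
G(28) = mex({0, 1, 2, 3, 4, 6, 7, 8}) = 5
G(29) = mex({0, 1, 2, 3, 5, 6, 7, 8, 9}) = 4
G(30) = mex({0, 1, 2, 3, 4, 5, 6, 9, 10}) = 7
G(31) = mex({0, 1, 3, 4, 5, 7, 10, 11}) = 2
G(32) = mex({0, 2, 3, 4, 5, 6, 7, 9, 11}) = 1
G(33) = mex({0, 1, 2, 3, 4, 5, 6, 7, 9, 12}) = 8
G(34) = mex({0, 1, 2, 3, 4, 5, 7, 8, 11, 12}) = 6
G(35) = mex({0, 1, 2, 3, 4, 5, 6, 8, 9, 10, 11}) = 7
G(36) = mex({0, 1, 2, 3, 5, 6, 7, 9, 10}) = 4
G(37) = mex({0, 2, 3, 4, 6, 7, 9, 10, 11, 12}) = 1
G(38) = mex({0, 1, 3, 4, 5, 6, 7, 9, 10, 11, 12}) = 2
G(39) = mex({0, 1, 2, 4, 5, 6, 7, 9, 10, 12, 14}) = 3
G(40) = mex({0, 2, 3, 4, 6, 7, 11, 12, 14}) = 1
G(41) = mex({0, 1, 2, 3, 5, 6, 7, 9, 10, 11, 12}) = 4
G(42) = mex({0, 1, 2, 3, 4, 5, 6, 9, 10}) = 7
G(43) = mex({0, 1, 3, 4, 5, 7, 9, 10, 12, 15}) = 2
G(44) = mex({0, 2, 3, 4, 5, 6, 7, 9, 10, 12, 15}) = 1
G(45) = mex({0, 1, 2, 3, 4, 5, 6, 7, 9, 10, 12, 14}) = 8
G(46) = mex({0, 1, 3, 4, 5, 7, 8, 11, 12, 14}) = 2
G(47) = mex({0, 1, 2, 3, 4, 5, 6, 8, 9, 10, 11, 12}) = 7
G(48) = mex({0, 1, 2, 3, 5, 6, 7, 9, 10}) = 4
G(49) = mex({0, 2, 3, 4, 6, 7, 9, 10, 11, 12, 15}) = 1
G(50) = mex({0, 1, 4, 5, 6, 7, 9, 11, 12, 14, 15}) = 2
G(51) = mex({0, 1, 2, 3, 4, 5, 6, 7, 9, 12, 14, 15}) = 8
G(52) = mex({0, 2, 3, 4, 5, 6, 7, 8, 11, 12, 15}) = 1
G(53) = mex({0, 1, 2, 3, 5, 6, 7, 8, 9, 10, 11, 12}) = 4
G(54) = mex({0, 1, 2, 3, 4, 5, 6, 9, 10}) = 7
G(55) = mex({0, 1, 3, 4, 5, 7, 9, 10, 11, 12}) = 2
G(56) = mex({0, 2, 3, 4, 5, 6, 7, 9, 10, 11, 12, 13, 14}) = 1
G(57) = mex({0, 1, 2, 3, 5, 6, 7, 9, 10, 12, 13, 14, 15}) = 4
G(58) = mex({0, 1, 3, 4, 5, 7, 11, 12, 14, 15}) = 2
G(59) = mex({0, 1, 2, 3, 4, 5, 6, 9, 10, 11, 12, 15}) = 7
G(60) = mex({0, 1, 2, 3, 5, 6, 7, 9, 10}) = 4
Therefore G(60) = 4.

4


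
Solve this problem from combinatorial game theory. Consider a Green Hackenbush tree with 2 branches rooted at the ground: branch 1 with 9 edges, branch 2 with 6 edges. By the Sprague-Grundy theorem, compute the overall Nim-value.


The tree has 2 branches from the ground vertex.
In Green Hackenbush, the Nim-value of a simple path of length k is k.
Branch 1: length 9, Nim-value = 9
Branch 2: length 6, Nim-value = 6
Total Nim-value = XOR of all branch values:
0 XOR 9 = 9
9 XOR 6 = 15
Nim-value of the tree = 15

15
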